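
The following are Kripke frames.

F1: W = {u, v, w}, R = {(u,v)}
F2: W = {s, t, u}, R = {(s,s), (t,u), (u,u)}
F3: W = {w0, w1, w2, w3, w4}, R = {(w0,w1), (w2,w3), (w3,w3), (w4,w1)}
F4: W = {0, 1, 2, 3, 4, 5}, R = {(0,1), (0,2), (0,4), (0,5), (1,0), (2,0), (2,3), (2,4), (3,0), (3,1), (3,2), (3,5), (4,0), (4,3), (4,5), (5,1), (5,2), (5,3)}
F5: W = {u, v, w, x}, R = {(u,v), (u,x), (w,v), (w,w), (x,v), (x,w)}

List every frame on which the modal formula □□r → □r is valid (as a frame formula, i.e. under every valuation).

F2

Frame correspondent (Sahlqvist): ∀x ∀y (Rxy → ∃z (Rxz ∧ Rzy)) — i.e. density.
F1: fails — Ruv but no z with Ruz and Rzv.
F2: holds.
F3: fails — Rw0w1 but no z with Rw0z and Rzw1.
F4: fails — R10 but no z with R1z and Rz0.
F5: fails — Rux but no z with Ruz and Rzx.
Valid on: F2.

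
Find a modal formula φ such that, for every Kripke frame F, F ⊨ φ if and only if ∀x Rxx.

A defining formula is □p → p (the T axiom).
Suppose □p→p is valid. At any x set V(p)={w : Rxw}. Then □p holds at x, so p holds at x, i.e. Rxx.

□p → p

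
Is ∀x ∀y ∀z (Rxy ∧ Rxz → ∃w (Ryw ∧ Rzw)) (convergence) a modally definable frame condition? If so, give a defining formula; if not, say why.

Yes — defined by ◇□r → □◇r

Yes: it is convergence, defined by the .2 schema ◇□r → □◇r.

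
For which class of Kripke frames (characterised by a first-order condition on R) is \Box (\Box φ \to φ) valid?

shift-reflexivity: \forall x \forall y (Rxy \to Ryy)

Suppose □(□φ→φ) is valid. Take Rxy and set V(φ)={w : Ryw}. Then at y, □φ holds; since □(□φ→φ) at x, □φ→φ at y, so φ at y, i.e. Ryy.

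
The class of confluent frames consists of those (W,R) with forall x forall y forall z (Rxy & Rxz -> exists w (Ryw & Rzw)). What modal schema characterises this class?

The condition is convergence. The .2 schema ◇□p → □◇p defines it.
Suppose ◇□p→□◇p is valid. Take Rxy, Rxz and set V(p)={w : Ryw}. Then □p at y so ◇□p at x, so □◇p at x, so ◇p at z, giving w with Rzw and Ryw.

◇□p → □◇p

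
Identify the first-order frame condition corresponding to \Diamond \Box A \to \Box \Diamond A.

This is the .2 axiom.
Its frame correspondent is convergence — \forall x \forall y \forall z (Rxy \wedge Rxz \to \exists w (Ryw \wedge Rzw)).

convergence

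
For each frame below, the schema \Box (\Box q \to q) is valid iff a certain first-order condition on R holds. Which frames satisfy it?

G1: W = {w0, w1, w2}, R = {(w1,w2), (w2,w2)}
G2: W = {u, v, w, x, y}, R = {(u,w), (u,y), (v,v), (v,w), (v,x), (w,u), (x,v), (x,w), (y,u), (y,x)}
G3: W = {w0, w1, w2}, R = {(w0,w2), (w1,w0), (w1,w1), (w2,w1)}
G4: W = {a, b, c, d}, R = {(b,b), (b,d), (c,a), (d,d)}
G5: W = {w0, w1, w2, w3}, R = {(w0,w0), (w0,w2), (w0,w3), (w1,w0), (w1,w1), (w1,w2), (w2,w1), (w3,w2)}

The schema corresponds to shift-reflexivity: \forall x \forall y (Rxy \to Ryy).
G1: holds.
G2: fails — Rxw but not Rww.
G3: fails — Rw0w2 but not Rw2w2.
G4: fails — Rca but not Raa.
G5: fails — Rw1w2 but not Rw2w2.
Valid on: G1.

G1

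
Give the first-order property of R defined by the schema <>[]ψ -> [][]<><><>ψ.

forall x forall y forall z ((xRy & x R^2 z) -> exists w (yRw & z R^3 w))

This is a Sahlqvist (Geach-type) schema ◇^1□^1ψ → □^2◇^3ψ.
First-order correspondent: forall x forall y forall z ((xRy & x R^2 z) -> exists w (yRw & z R^3 w)).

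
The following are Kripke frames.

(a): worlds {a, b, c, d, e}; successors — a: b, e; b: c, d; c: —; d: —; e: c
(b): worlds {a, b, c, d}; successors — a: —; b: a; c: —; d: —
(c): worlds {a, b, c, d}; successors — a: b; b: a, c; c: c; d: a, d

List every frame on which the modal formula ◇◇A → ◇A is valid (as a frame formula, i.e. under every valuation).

The schema corresponds to transitivity: ∀x ∀y ∀z (Rxy ∧ Ryz → Rxz).
(a): fails — Rab and Rbc but not Rac.
(b): condition met.
(c): fails — Rab and Rbc but not Rac.

(b)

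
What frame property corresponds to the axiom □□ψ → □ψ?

density: ∀x ∀y (Rxy → ∃z (Rxz ∧ Rzy))

Suppose □□ψ→□ψ is valid. Take Rxy and set V(ψ)={w : xR²w}. Then □□ψ at x, so □ψ at x, so ψ at y, i.e. ∃z(Rxz∧Rzy).
The converse is a direct semantic check.
Frame condition: ∀x ∀y (Rxy → ∃z (Rxz ∧ Rzy)).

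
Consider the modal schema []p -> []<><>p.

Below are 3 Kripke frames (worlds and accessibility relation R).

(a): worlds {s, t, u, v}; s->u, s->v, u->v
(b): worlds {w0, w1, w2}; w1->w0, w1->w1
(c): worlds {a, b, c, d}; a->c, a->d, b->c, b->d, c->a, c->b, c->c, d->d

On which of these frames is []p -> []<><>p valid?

Frame correspondent (Sahlqvist): forall x forall z (xRz -> exists w (xRw & z R^2 w)) — i.e. a generalized confluence (Geach) condition.
(a): fails — sRu but no w with sRw and uR²w.
(b): fails — w1Rw0 but no w with w1Rw and w0R²w.
(c): ✓.
Valid on: (c).

(c)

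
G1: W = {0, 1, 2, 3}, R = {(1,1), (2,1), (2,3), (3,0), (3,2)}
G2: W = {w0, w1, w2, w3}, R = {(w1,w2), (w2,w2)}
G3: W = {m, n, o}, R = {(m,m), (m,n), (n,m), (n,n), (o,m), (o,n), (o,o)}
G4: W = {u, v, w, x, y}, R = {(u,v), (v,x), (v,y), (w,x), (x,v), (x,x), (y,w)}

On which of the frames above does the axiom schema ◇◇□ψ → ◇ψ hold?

Frame correspondent (Sahlqvist): ∀x ∀y (xR²y → ∃w (yRw ∧ xRw)) — i.e. a generalized confluence (Geach) condition.
G1: fails — 2R²0 but no w with 0Rw and 2Rw.
G2: holds.
G3: holds.
G4: fails — uR²y but no t with yRt and uRt.

G2, G3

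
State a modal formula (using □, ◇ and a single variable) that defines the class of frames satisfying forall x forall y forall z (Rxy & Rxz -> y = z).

◇q → □q

This is partial functionality; the standard corresponding axiom is CD: ◇q → □q.
Suppose ◇q→□q is valid. Take Rxy, Rxz and set V(q)={y}. Then ◇q at x, so □q at x, so q at z, i.e. z=y.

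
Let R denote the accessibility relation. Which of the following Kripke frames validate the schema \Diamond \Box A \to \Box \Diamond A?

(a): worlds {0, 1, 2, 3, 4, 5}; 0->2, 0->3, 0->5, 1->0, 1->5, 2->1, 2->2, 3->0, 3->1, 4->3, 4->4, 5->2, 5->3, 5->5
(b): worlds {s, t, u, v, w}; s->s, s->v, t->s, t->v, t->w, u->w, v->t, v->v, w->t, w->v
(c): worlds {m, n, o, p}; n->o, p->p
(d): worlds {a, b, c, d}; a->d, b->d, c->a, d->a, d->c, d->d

(b)

This is the axiom for convergence; its first-order frame correspondent is \forall x \forall y \forall z (Rxy \wedge Rxz \to \exists w (Ryw \wedge Rzw)).
(a): fails — R03 and R05 but 3 and 5 have no common successor.
(b): satisfies the condition.
(c): fails — Rno and Rno but o and o have no common successor.
(d): fails — Rdc and Rda but c and a have no common successor.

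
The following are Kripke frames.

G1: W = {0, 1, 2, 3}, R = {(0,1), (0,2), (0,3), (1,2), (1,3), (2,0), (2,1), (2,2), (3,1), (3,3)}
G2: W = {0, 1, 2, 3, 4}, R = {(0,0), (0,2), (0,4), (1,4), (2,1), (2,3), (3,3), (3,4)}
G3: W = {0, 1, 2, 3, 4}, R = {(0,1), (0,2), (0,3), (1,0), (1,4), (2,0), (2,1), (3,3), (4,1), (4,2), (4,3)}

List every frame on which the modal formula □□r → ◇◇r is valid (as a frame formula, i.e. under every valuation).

G1, G3

Frame correspondent (Sahlqvist): ∀x ∃w (xR²w ∧ xR²w) — i.e. a generalized confluence (Geach) condition.
G1: ✓.
G2: fails — at 1 but no w with 1R²w and 1R²w.
G3: ✓.
Valid on: G1, G3.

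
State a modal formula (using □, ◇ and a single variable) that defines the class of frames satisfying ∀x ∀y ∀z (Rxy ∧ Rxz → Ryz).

◇p → □◇p

A defining formula is ◇p → □◇p (the 5 axiom).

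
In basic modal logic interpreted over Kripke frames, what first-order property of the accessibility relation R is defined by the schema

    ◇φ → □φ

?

partial functionality: ∀x ∀y ∀z (Rxy ∧ Rxz → y = z)

Suppose ◇φ→□φ is valid. Take Rxy, Rxz and set V(φ)={y}. Then ◇φ at x, so □φ at x, so φ at z, i.e. z=y.
Conversely, on a frame with partial functionality the schema holds at every world under every valuation.
Frame condition: ∀x ∀y ∀z (Rxy ∧ Rxz → y = z).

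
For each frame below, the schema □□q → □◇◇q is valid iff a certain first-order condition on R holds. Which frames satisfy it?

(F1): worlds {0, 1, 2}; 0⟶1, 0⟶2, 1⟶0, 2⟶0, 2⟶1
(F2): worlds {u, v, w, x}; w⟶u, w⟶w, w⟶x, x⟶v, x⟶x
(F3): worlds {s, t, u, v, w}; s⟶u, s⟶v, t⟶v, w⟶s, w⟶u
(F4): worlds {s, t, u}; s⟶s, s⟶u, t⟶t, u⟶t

Frame correspondent (Sahlqvist): ∀x ∀z (xRz → ∃w (xR²w ∧ zR²w)) — i.e. a generalized confluence (Geach) condition.
(F1): holds.
(F2): fails — wRu but no t with wR²t and uR²t.
(F3): fails — sRu but no w* with sR²w* and uR²w*.
(F4): holds.
Valid on: (F1), (F4).

(F1), (F4)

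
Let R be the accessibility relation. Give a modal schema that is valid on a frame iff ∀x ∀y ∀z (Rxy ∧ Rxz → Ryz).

◇s → □◇s

This is the Euclidean property; the standard corresponding axiom is 5: ◇s → □◇s.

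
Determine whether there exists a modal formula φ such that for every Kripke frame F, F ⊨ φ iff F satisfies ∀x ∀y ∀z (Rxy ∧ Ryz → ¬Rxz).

No

Modal frame validity is preserved under surjective bounded morphisms.
The 5-cycle (worlds 0,1,2,3,4 with 0→1→2→3→4→0) is intransitive. Mapping every world to a single reflexive point • is a surjective bounded morphism; the reflexive point is not intransitive (R••∧R•• but R••).
Hence intransitivity is not modally definable.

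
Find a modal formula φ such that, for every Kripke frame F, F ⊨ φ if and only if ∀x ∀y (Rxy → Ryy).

□(□q → q)

This is shift-reflexivity; the standard corresponding axiom is T□: □(□q → q).
Suppose □(□q→q) is valid. Take Rxy and set V(q)={w : Ryw}. Then at y, □q holds; since □(□q→q) at x, □q→q at y, so q at y, i.e. Ryy.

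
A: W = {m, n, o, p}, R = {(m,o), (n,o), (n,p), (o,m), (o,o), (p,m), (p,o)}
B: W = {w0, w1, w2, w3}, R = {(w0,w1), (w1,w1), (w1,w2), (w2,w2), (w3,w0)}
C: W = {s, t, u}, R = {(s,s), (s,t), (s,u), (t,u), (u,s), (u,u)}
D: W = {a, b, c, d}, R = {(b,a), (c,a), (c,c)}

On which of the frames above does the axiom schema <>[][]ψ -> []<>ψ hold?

The schema corresponds to a generalized confluence (Geach) condition: forall x forall y forall z ((xRy & xRz) -> exists w (y R^2 w & zRw)).
A: ✓.
B: ✓.
C: ✓.
D: fails — bRa, bRa but no w with aR²w and aRw.
Valid on: A, B, C.

A, B, C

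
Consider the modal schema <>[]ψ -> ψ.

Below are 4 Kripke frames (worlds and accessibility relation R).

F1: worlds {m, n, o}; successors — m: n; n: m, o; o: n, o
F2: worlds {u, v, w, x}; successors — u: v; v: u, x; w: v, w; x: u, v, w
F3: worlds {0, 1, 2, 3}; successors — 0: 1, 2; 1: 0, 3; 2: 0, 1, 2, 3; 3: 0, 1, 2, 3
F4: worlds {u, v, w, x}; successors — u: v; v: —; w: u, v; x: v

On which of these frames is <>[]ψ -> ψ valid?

F1

The schema corresponds to symmetry: forall x forall y (Rxy -> Ryx).
F1: holds.
F2: fails — Rxw but not Rwx.
F3: fails — R21 but not R12.
F4: fails — Ruv but not Rvu.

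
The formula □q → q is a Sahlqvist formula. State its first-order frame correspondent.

This is the T axiom.
Its frame correspondent is reflexivity — ∀x Rxx.

Reflexivity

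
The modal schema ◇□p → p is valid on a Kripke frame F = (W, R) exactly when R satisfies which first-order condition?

symmetry

This is a form of the B axiom.
Its frame correspondent is symmetry — ∀x ∀y (Rxy → Ryx).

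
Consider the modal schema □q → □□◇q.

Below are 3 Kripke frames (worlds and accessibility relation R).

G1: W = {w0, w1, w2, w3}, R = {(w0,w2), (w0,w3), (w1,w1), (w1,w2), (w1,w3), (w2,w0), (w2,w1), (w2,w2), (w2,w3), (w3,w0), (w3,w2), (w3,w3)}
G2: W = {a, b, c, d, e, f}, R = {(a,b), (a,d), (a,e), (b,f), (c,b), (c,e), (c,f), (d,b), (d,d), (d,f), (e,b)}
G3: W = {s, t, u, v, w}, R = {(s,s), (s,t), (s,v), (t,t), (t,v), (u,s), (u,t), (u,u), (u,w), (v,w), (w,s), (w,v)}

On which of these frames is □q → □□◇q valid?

G1

Frame correspondent (Sahlqvist): ∀x ∀z (xR²z → ∃w (xRw ∧ zRw)) — i.e. a generalized confluence (Geach) condition.
G1: satisfies the condition.
G2: fails — aR²b but no w with aRw and bRw.
G3: fails — sR²v but no w* with sRw* and vRw*.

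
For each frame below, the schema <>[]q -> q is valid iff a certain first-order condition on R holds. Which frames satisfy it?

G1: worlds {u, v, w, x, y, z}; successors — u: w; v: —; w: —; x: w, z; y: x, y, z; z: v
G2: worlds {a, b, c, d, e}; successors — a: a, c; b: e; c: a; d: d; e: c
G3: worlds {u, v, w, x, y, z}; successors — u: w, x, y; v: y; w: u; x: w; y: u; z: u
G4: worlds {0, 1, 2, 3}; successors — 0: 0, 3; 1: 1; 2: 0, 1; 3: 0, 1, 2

none

This is the axiom for symmetry; its first-order frame correspondent is forall x forall y (Rxy -> Ryx).
G1: fails — Rxw but not Rwx.
G2: fails — Rec but not Rce.
G3: fails — Rxw but not Rwx.
G4: fails — R32 but not R23.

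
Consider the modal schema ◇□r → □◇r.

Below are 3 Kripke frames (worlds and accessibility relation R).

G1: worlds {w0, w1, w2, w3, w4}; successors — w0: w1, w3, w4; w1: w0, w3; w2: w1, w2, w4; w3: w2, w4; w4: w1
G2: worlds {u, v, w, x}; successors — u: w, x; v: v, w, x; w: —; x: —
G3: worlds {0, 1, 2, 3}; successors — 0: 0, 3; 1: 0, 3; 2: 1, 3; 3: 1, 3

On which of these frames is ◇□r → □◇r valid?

G3

This is the axiom for convergence; its first-order frame correspondent is ∀x ∀y ∀z (Rxy ∧ Rxz → ∃w (Ryw ∧ Rzw)).
G1: fails — Rw0w4 and Rw0w1 but w4 and w1 have no common successor.
G2: fails — Ruw and Ruw but w and w have no common successor.
G3: holds.
Valid on: G3.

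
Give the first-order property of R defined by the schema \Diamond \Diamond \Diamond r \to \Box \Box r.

This is a Sahlqvist (Geach-type) schema ◇^3□^0r → □^2◇^0r.
Minimal-valuation argument: fix x; take any y with xR^3y and any z with xR^2z. Set V(r) to the set of worlds R-reachable from y in exactly 0 steps. Then □^0r holds at y, so the antecedent holds at x; validity forces ◇^0r at z, giving a w with zR^0w and yR^0w.
First-order correspondent: \forall x \forall y \forall z ((x R^3 y \wedge x R^2 z) \to \exists w (y = w \wedge z = w)).

\forall x \forall y \forall z ((x R^3 y \wedge x R^2 z) \to \exists w (y = w \wedge z = w))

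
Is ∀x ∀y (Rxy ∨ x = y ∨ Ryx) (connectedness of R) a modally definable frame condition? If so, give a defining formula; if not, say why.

No

Any modally definable frame class is closed under disjoint unions.
Take 4 disjoint single-world reflexive frames: each is trivially connected, but their disjoint union has 4 worlds with no edge between distinct components, so it is not connected.
So no modal formula (or set of formulas) defines exactly the connected frames.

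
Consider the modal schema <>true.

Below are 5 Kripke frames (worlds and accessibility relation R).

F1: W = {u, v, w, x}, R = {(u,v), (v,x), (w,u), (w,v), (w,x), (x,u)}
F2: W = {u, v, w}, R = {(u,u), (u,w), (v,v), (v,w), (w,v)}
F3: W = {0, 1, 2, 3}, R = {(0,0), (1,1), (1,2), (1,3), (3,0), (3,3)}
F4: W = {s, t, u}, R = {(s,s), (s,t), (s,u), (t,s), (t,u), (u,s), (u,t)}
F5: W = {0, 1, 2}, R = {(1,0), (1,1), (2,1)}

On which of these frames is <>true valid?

F1, F2, F4

This is the axiom for seriality; its first-order frame correspondent is forall x exists y Rxy.
F1: ✓.
F2: ✓.
F3: fails — world 2 has no successor.
F4: ✓.
F5: fails — world 0 has no successor.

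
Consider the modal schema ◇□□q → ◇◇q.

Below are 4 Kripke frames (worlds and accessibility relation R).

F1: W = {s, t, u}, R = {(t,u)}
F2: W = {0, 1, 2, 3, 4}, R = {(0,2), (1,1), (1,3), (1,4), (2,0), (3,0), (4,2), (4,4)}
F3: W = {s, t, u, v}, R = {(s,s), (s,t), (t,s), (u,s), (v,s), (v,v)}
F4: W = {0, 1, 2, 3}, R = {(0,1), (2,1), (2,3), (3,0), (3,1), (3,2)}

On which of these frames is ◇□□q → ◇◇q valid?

F3

This is the axiom for a generalized confluence (Geach) condition; its first-order frame correspondent is ∀x ∀y (xRy → ∃w (yR²w ∧ xR²w)).
F1: fails — tRu but no w with uR²w and tR²w.
F2: fails — 0R2 but no w with 2R²w and 0R²w.
F3: ✓.
F4: fails — 0R1 but no w with 1R²w and 0R²w.
Valid on: F3.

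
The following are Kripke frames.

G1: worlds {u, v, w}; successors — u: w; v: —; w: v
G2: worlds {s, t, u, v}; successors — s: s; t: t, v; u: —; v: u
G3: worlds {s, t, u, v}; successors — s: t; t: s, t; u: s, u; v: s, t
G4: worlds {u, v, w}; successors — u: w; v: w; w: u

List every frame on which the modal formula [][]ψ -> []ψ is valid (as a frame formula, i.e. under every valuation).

This is the axiom for density; its first-order frame correspondent is forall x forall y (Rxy -> exists z (Rxz & Rzy)).
G1: fails — Ruw but no z with Ruz and Rzw.
G2: fails — Rvu but no z with Rvz and Rzu.
G3: satisfies the condition.
G4: fails — Rwu but no z with Rwz and Rzu.

G3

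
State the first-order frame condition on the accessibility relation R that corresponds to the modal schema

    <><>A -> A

forall x forall y (x R^2 y -> exists w (y = w & x = w))

This is a Sahlqvist (Geach-type) schema ◇^2□^0A → □^0◇^0A.
First-order correspondent: forall x forall y (x R^2 y -> exists w (y = w & x = w)).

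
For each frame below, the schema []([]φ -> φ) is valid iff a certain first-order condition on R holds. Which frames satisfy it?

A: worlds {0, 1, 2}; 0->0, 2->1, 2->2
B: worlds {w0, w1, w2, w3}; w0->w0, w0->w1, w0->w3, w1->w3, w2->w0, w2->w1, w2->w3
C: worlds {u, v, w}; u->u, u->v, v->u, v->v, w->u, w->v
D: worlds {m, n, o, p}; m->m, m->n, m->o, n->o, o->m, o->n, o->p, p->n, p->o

This is the axiom for shift-reflexivity; its first-order frame correspondent is forall x forall y (Rxy -> Ryy).
A: fails — R21 but not R11.
B: fails — Rw1w3 but not Rw3w3.
C: satisfies the condition.
D: fails — Ron but not Rnn.
Valid on: C.

C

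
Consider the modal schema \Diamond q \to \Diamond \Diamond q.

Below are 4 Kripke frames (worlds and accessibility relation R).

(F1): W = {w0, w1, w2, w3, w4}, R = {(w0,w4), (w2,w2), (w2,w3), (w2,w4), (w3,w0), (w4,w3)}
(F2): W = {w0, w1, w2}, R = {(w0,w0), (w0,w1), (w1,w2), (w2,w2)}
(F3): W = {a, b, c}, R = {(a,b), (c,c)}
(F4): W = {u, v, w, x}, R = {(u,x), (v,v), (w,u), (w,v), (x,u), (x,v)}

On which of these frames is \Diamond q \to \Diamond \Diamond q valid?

Frame correspondent (Sahlqvist): \forall x \forall y (xRy \to \exists w (y = w \wedge x R^2 w)) — i.e. a generalized confluence (Geach) condition.
(F1): fails — w0Rw4 but no w with w4=w and w0R²w.
(F2): ✓.
(F3): fails — aRb but no w with b=w and aR²w.
(F4): fails — uRx but no t with x=t and uR²t.
Valid on: (F2).

(F2)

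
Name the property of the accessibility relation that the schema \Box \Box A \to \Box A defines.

density

Suppose □□A→□A is valid. Take Rxy and set V(A)={w : xR²w}. Then □□A at x, so □A at x, so A at y, i.e. ∃z(Rxz∧Rzy).
The converse is a direct semantic check.
Frame condition: \forall x \forall y (Rxy \to \exists z (Rxz \wedge Rzy)).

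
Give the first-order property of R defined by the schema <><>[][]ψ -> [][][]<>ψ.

This is a Sahlqvist (Geach-type) schema ◇^2□^2ψ → □^3◇^1ψ.
First-order correspondent: forall x forall y forall z ((x R^2 y & x R^3 z) -> exists w (y R^2 w & zRw)).

forall x forall y forall z ((x R^2 y & x R^3 z) -> exists w (y R^2 w & zRw))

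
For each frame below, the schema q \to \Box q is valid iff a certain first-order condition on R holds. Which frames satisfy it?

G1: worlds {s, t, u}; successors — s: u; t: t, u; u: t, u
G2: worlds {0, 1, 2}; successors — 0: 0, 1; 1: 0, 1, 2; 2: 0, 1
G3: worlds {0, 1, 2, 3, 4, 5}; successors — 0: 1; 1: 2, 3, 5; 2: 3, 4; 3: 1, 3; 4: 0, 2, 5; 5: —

none

The schema corresponds to a generalized confluence (Geach) condition: \forall x \forall z (xRz \to \exists w (x = w \wedge z = w)).
G1: fails — sRu but s ≠ u.
G2: fails — 0R1 but 0 ≠ 1.
G3: fails — 0R1 but 0 ≠ 1.
Valid on no frame.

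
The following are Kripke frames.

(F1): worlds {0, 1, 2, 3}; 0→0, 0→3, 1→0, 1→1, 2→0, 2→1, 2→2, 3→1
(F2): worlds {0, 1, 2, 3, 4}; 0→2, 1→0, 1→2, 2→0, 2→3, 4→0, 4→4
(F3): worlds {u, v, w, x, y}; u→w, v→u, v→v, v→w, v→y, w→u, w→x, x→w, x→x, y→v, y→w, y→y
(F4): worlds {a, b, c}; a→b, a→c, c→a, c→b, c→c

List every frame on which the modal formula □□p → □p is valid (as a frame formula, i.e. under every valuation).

(F1), (F4)

This is the axiom for density; its first-order frame correspondent is ∀x ∀y (Rxy → ∃z (Rxz ∧ Rzy)).
(F1): satisfies the condition.
(F2): fails — R02 but no z with R0z and Rz2.
(F3): fails — Ruw but no z with Ruz and Rzw.
(F4): satisfies the condition.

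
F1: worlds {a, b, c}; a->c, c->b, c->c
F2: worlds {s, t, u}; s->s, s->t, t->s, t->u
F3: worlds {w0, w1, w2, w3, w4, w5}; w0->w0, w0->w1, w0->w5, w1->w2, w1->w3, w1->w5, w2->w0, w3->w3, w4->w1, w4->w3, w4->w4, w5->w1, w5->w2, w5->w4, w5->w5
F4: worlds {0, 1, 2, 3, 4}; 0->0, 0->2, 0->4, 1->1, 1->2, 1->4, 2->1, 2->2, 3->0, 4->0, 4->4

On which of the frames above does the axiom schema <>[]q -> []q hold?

none

The schema corresponds to the Euclidean property: forall x forall y forall z (Rxy & Rxz -> Ryz).
F1: fails — Rcb and Rcc but not Rbc.
F2: fails — Rst and Rst but not Rtt.
F3: fails — Rw0w5 and Rw0w0 but not Rw5w0.
F4: fails — R02 and R00 but not R20.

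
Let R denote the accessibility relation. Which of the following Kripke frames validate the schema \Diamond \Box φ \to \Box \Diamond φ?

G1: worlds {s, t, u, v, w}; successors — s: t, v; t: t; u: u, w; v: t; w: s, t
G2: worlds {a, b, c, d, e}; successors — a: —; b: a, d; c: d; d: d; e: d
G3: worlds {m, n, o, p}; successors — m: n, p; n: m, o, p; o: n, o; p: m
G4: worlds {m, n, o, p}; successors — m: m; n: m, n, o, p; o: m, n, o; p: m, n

G4

This is the axiom for convergence; its first-order frame correspondent is \forall x \forall y \forall z (Rxy \wedge Rxz \to \exists w (Ryw \wedge Rzw)).
G1: fails — Ruw and Ruu but w and u have no common successor.
G2: fails — Rba and Rba but a and a have no common successor.
G3: fails — Rno and Rnp but o and p have no common successor.
G4: condition met.
Valid on: G4.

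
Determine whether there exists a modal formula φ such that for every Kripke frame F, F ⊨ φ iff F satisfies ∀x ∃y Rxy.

The condition is seriality. A defining modal formula is □p → ◇p.
Suppose □p→◇p is valid. At any x set V(p)=W. Then □p at x, so ◇p at x, so x has a successor.

Definable; □p → ◇p defines it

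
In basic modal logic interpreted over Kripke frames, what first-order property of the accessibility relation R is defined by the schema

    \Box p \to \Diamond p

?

Suppose □p→◇p is valid. At any x set V(p)=W. Then □p at x, so ◇p at x, so x has a successor.

Seriality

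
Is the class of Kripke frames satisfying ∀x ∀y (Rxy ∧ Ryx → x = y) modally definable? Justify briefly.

No — not modally definable

Modal frame validity is preserved under surjective bounded morphisms.
The 4-cycle (worlds w0,w1,w2,w3 with w0→w1→w2→w3→w0) is antisymmetric. Sending even-indexed worlds to • and odd-indexed worlds to ∘ is a surjective bounded morphism onto the two-world frame with •↔∘, which is not antisymmetric.
So no modal formula (or set of formulas) defines exactly the antisymmetric frames.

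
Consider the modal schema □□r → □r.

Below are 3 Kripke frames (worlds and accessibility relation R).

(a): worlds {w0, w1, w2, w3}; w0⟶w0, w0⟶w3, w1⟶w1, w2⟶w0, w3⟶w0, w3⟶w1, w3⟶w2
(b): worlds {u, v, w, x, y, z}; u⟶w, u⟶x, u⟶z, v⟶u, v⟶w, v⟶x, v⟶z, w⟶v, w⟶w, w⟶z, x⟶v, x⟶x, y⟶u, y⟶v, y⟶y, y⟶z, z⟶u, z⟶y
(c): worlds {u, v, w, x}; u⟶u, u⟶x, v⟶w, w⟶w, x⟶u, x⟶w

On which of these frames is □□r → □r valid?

Frame correspondent (Sahlqvist): ∀x ∀y (Rxy → ∃z (Rxz ∧ Rzy)) — i.e. density.
(a): fails — Rw3w2 but no z with Rw3z and Rzw2.
(b): satisfies the condition.
(c): satisfies the condition.
Valid on: (b), (c).

(b), (c)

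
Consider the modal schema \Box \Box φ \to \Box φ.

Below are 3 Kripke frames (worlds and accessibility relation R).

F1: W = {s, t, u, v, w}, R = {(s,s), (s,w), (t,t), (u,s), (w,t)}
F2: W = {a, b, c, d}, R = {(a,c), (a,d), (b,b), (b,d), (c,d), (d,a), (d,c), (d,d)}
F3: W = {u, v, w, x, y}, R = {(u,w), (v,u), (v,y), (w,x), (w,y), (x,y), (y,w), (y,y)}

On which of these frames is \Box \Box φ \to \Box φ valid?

F1, F2

The schema corresponds to density: \forall x \forall y (Rxy \to \exists z (Rxz \wedge Rzy)).
F1: holds.
F2: holds.
F3: fails — Ruw but no z with Ruz and Rzw.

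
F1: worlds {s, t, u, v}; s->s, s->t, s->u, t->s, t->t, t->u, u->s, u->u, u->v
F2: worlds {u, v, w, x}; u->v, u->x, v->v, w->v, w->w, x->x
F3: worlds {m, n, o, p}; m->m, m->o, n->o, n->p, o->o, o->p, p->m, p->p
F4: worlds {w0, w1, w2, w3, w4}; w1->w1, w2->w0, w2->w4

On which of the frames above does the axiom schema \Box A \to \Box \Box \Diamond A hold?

F2, F3, F4

Frame correspondent (Sahlqvist): \forall x \forall z (x R^2 z \to \exists w (xRw \wedge zRw)) — i.e. a generalized confluence (Geach) condition.
F1: fails — sR²v but no w with sRw and vRw.
F2: ✓.
F3: ✓.
F4: ✓.
Valid on: F2, F3, F4.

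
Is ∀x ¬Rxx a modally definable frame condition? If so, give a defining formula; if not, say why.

No

Any modally definable frame class is closed under surjective bounded morphisms.
The 4-cycle (worlds w0,w1,w2,w3 with w0→w1→w2→w3→w0) is irreflexive, and the map sending every world to a single reflexive point • is a surjective bounded morphism (forth: every edge maps to (•,•); back: every world has a successor). So any modal formula valid on the 4-cycle is also valid on the reflexive point, which is not irreflexive.
Hence irreflexivity is not modally definable.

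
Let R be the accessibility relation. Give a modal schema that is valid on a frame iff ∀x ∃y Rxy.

This is seriality; the standard corresponding axiom is D: □ψ → ◇ψ.
Suppose □ψ→◇ψ is valid. At any x set V(ψ)=W. Then □ψ at x, so ◇ψ at x, so x has a successor.

□ψ → ◇ψ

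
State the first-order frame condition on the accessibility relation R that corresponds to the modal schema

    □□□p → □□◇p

This is a Sahlqvist (Geach-type) schema ◇^0□^3p → □^2◇^1p.
First-order correspondent: ∀x ∀z (xR²z → ∃w (xR³w ∧ zRw)).

∀x ∀z (xR²z → ∃w (xR³w ∧ zRw))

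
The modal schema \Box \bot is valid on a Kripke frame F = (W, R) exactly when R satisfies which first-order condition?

emptiness of R

□⊥ is valid iff no world has any successor (otherwise □⊥ fails at any world with one).
The converse is a direct semantic check.
Frame condition: \forall x \forall y \neg Rxy.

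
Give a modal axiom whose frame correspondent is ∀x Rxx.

The condition is reflexivity. The T schema □ψ → ψ defines it.

□ψ → ψ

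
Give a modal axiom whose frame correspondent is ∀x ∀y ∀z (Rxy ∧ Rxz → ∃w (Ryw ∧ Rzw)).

This is convergence; the standard corresponding axiom is .2: ◇□r → □◇r.

◇□r → □◇r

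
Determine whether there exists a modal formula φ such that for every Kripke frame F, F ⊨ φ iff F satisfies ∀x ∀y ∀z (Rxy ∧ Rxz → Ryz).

Yes — defined by ◇r → □◇r

Yes: it is the Euclidean property, defined by the 5 schema ◇r → □◇r.
Suppose ◇r→□◇r is valid. Take Rxy, Rxz and set V(r)={y}. Then ◇r at x, so □◇r at x, so ◇r at z, so some w with Rzw has r; w=y, i.e. Rzy. By symmetry of the argument, Ryz.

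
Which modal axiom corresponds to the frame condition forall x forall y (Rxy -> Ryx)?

This is symmetry; the standard corresponding axiom is B: s → □◇s.
Suppose s→□◇s is valid. Take Rxy and set V(s)={x}. Then s at x, so □◇s at x, so ◇s at y, so some z with Ryz has s; z=x, i.e. Ryx.

s → □◇s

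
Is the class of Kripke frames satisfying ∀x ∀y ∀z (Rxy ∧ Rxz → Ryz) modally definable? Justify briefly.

The condition is the Euclidean property. A defining modal formula is ◇r → □◇r.
Suppose ◇r→□◇r is valid. Take Rxy, Rxz and set V(r)={y}. Then ◇r at x, so □◇r at x, so ◇r at z, so some w with Rzw has r; w=y, i.e. Rzy. By symmetry of the argument, Ryz.

Yes, by ◇r → □◇r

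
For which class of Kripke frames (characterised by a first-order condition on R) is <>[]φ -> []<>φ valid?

This schema is the .2 axiom.
Its frame correspondent is convergence — forall x forall y forall z (Rxy & Rxz -> exists w (Ryw & Rzw)).

Convergence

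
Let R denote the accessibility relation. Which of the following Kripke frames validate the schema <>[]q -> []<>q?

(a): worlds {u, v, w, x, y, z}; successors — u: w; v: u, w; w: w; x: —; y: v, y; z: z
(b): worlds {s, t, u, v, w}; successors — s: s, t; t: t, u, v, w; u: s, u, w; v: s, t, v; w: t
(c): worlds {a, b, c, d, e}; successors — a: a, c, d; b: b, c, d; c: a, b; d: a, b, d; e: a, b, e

(c)

The schema corresponds to convergence: forall x forall y forall z (Rxy & Rxz -> exists w (Ryw & Rzw)).
(a): fails — Ryy and Ryv but y and v have no common successor.
(b): fails — Rtw and Rtu but w and u have no common successor.
(c): condition met.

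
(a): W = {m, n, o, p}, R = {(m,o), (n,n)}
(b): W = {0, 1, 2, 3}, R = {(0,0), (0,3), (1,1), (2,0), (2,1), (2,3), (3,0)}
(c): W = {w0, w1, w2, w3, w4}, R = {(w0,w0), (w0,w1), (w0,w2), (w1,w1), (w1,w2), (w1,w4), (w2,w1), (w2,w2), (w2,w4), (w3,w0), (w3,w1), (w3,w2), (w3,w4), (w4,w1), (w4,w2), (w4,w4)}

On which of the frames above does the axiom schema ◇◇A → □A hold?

The schema corresponds to a generalized confluence (Geach) condition: ∀x ∀y ∀z ((xR²y ∧ xRz) → ∃w (y = w ∧ z = w)).
(a): ✓.
(b): fails — 0R²0, 0R3 but 0 ≠ 3.
(c): fails — w0R²w0, w0Rw1 but w0 ≠ w1.

(a)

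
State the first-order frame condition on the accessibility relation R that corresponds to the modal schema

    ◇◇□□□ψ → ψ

This is a Sahlqvist (Geach-type) schema ◇^2□^3ψ → □^0◇^0ψ.
Minimal-valuation argument: fix x; take any y with xR^2y and any z with xR^0z. Set V(ψ) to the set of worlds R-reachable from y in exactly 3 steps. Then □^3ψ holds at y, so the antecedent holds at x; validity forces ◇^0ψ at z, giving a w with zR^0w and yR^3w.
First-order correspondent: ∀x ∀y (xR²y → ∃w (yR³w ∧ x = w)).

∀x ∀y (xR²y → ∃w (yR³w ∧ x = w))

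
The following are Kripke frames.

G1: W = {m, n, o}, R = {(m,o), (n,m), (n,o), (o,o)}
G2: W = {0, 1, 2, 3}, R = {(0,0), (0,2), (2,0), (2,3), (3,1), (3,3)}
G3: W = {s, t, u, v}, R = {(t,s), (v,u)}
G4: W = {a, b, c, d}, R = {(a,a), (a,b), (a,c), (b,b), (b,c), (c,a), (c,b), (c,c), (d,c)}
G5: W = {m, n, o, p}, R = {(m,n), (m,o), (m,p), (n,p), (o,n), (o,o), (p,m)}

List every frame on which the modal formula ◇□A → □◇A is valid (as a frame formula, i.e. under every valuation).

The schema corresponds to convergence: ∀x ∀y ∀z (Rxy ∧ Rxz → ∃w (Ryw ∧ Rzw)).
G1: ✓.
G2: fails — R23 and R20 but 3 and 0 have no common successor.
G3: fails — Rts and Rts but s and s have no common successor.
G4: ✓.
G5: fails — Rmo and Rmn but o and n have no common successor.
Valid on: G1, G4.

G1, G4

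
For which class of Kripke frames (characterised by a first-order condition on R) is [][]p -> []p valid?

This schema is the C4 axiom.
It corresponds to density: forall x forall y (Rxy -> exists z (Rxz & Rzy)).

Density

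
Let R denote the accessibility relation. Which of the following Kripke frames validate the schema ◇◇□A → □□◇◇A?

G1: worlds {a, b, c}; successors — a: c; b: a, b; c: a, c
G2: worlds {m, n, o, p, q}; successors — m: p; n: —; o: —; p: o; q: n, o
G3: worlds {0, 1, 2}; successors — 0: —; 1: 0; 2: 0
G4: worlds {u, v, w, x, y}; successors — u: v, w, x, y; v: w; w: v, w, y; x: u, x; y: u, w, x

The schema corresponds to a generalized confluence (Geach) condition: ∀x ∀y ∀z ((xR²y ∧ xR²z) → ∃w (yRw ∧ zR²w)).
G1: satisfies the condition.
G2: fails — mR²o, mR²o but no w with oRw and oR²w.
G3: satisfies the condition.
G4: fails — uR²x, uR²v but no t with xRt and vR²t.

G1, G3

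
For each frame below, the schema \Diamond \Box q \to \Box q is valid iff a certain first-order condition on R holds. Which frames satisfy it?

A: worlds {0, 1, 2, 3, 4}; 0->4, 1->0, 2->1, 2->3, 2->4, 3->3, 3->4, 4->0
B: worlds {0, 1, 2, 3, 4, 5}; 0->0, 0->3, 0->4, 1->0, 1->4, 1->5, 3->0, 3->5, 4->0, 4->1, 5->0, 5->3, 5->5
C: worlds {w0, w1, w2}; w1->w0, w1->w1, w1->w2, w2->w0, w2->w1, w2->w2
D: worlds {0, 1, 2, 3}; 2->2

Frame correspondent (Sahlqvist): \forall x \forall y \forall z ((xRy \wedge xRz) \to \exists w (yRw \wedge z = w)) — i.e. a generalized confluence (Geach) condition.
A: fails — 0R4, 0R4 but no w with 4Rw and 4=w.
B: fails — 0R3, 0R3 but no w with 3Rw and 3=w.
C: fails — w1Rw0, w1Rw0 but no w with w0Rw and w0=w.
D: satisfies the condition.
Valid on: D.

D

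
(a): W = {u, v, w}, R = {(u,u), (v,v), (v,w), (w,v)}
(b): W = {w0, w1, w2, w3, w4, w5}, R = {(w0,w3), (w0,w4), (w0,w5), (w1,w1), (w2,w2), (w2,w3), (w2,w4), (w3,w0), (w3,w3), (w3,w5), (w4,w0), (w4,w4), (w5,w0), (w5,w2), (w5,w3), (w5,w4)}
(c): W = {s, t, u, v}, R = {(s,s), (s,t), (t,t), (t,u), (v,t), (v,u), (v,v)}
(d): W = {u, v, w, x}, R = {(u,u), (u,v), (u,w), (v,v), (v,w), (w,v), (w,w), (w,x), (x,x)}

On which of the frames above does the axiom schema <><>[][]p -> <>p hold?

The schema corresponds to a generalized confluence (Geach) condition: forall x forall y (x R^2 y -> exists w (y R^2 w & xRw)).
(a): satisfies the condition.
(b): satisfies the condition.
(c): fails — sR²u but no w with uR²w and sRw.
(d): fails — uR²x but no t with xR²t and uRt.

(a), (b)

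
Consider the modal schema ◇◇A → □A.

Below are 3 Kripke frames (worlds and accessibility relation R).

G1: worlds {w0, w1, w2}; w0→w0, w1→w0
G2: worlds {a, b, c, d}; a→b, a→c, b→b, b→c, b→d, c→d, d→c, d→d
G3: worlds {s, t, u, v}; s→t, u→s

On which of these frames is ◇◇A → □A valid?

This is the axiom for a generalized confluence (Geach) condition; its first-order frame correspondent is ∀x ∀y ∀z ((xR²y ∧ xRz) → ∃w (y = w ∧ z = w)).
G1: ✓.
G2: fails — aR²b, aRc but b ≠ c.
G3: fails — uR²t, uRs but t ≠ s.
Valid on: G1.

G1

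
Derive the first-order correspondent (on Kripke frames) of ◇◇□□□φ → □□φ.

This is a Sahlqvist (Geach-type) schema ◇^2□^3φ → □^2◇^0φ.
First-order correspondent: ∀x ∀y ∀z ((xR²y ∧ xR²z) → ∃w (yR³w ∧ z = w)).

∀x ∀y ∀z ((xR²y ∧ xR²z) → ∃w (yR³w ∧ z = w))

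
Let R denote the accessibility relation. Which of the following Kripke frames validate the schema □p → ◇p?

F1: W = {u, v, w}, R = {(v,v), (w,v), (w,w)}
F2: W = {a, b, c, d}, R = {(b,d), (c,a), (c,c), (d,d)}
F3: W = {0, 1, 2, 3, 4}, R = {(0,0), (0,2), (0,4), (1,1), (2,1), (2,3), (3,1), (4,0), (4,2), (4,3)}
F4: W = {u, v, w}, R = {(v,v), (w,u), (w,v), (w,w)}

F3

The schema corresponds to seriality: ∀x ∃y Rxy.
F1: fails — world u has no successor.
F2: fails — world a has no successor.
F3: holds.
F4: fails — world u has no successor.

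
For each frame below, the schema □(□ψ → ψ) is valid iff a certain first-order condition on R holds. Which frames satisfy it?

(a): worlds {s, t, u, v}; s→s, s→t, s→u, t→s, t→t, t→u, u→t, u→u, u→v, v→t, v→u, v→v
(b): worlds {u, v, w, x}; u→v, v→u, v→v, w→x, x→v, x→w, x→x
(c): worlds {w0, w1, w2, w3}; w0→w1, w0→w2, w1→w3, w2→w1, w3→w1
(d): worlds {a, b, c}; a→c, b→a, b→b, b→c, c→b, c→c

(a)

The schema corresponds to shift-reflexivity: ∀x ∀y (Rxy → Ryy).
(a): satisfies the condition.
(b): fails — Rxw but not Rww.
(c): fails — Rw3w1 but not Rw1w1.
(d): fails — Rba but not Raa.
Valid on: (a).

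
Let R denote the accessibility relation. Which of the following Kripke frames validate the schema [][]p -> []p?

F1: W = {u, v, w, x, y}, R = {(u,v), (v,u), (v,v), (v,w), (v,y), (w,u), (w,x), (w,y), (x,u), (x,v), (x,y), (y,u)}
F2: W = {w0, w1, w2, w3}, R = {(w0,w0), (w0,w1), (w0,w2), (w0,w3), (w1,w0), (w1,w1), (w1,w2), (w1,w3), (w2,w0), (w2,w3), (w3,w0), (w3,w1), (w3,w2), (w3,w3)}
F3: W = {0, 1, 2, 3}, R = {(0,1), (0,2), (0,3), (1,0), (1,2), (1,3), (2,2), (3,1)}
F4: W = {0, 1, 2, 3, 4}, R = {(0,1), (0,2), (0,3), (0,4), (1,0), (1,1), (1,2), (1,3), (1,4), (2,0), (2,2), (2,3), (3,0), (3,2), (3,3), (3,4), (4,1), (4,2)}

F2, F4

This is the axiom for density; its first-order frame correspondent is forall x forall y (Rxy -> exists z (Rxz & Rzy)).
F1: fails — Rwx but no z with Rwz and Rzx.
F2: ✓.
F3: fails — R10 but no z with R1z and Rz0.
F4: ✓.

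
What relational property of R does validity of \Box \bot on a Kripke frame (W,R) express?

emptiness of R: \forall x \forall y \neg Rxy

□⊥ is valid iff no world has any successor (otherwise □⊥ fails at any world with one).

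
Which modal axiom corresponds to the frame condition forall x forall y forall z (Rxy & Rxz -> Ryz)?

This is the Euclidean property; the standard corresponding axiom is 5: ◇ψ → □◇ψ.
Suppose ◇ψ→□◇ψ is valid. Take Rxy, Rxz and set V(ψ)={y}. Then ◇ψ at x, so □◇ψ at x, so ◇ψ at z, so some w with Rzw has ψ; w=y, i.e. Rzy. By symmetry of the argument, Ryz.

◇ψ → □◇ψ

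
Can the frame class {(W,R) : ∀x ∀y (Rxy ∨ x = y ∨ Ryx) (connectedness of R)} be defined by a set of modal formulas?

No — not modally definable

If a class were modally definable it would be closed under disjoint unions (Goldblatt–Thomason).
Take 3 disjoint single-world reflexive frames: each is trivially connected, but their disjoint union has 3 worlds with no edge between distinct components, so it is not connected.
So the class is not modally definable.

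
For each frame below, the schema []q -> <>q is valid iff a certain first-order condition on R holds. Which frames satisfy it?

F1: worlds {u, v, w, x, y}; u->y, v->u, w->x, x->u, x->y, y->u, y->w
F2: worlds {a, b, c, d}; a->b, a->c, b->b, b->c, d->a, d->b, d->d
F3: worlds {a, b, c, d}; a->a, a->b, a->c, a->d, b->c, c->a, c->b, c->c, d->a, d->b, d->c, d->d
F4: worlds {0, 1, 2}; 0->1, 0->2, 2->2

Frame correspondent (Sahlqvist): forall x exists y Rxy — i.e. seriality.
F1: holds.
F2: fails — world c has no successor.
F3: holds.
F4: fails — world 1 has no successor.
Valid on: F1, F3.

F1, F3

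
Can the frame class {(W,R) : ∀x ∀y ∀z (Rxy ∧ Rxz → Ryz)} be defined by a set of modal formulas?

Definable; ◇q → □◇q defines it

The condition is the Euclidean property. A defining modal formula is ◇q → □◇q.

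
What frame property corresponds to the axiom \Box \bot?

□⊥ is valid iff no world has any successor (otherwise □⊥ fails at any world with one).
Conversely, any frame satisfying \forall x \forall y \neg Rxy validates the schema.
So the correspondent is emptiness of R.

emptiness of R: \forall x \forall y \neg Rxy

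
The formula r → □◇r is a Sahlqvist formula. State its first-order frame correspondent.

symmetry: ∀x ∀y (Rxy → Ryx)

Suppose r→□◇r is valid. Take Rxy and set V(r)={x}. Then r at x, so □◇r at x, so ◇r at y, so some z with Ryz has r; z=x, i.e. Ryx.
The converse is a direct semantic check.
So the correspondent is symmetry.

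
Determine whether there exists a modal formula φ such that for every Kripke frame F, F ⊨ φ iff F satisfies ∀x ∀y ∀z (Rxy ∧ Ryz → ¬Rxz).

Not definable by any modal formula

Any modally definable frame class is closed under surjective bounded morphisms.
The 3-cycle (worlds 0,1,2 with 0→1→2→0) is intransitive. Mapping every world to a single reflexive point • is a surjective bounded morphism; the reflexive point is not intransitive (R••∧R•• but R••).
So no modal formula (or set of formulas) defines exactly the intransitive frames.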